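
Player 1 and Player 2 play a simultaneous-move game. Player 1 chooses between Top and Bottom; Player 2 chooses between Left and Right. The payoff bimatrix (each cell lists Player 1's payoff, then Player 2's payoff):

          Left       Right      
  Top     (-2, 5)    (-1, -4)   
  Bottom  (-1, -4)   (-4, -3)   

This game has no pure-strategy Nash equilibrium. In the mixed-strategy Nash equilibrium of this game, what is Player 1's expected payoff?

For Player 1 to be willing to mix, Player 1 must be indifferent between Top and Bottom, which pins down Player 2's mix.
  Player 1's payoff to Top: q·(-2) + (1−q)·(-1) = -q - 1
  Player 1's payoff to Bottom: q·(-1) + (1−q)·(-4) = 3q - 4
  -q - 1 = 3q - 4  ⇒  -4q = -3  ⇒  q = 3/4.
At equilibrium Player 1 is indifferent across rows, so Player 1's payoff equals the payoff from Top: (3/4)·(-2) + (1/4)·(-1) = -7/4.

-7/4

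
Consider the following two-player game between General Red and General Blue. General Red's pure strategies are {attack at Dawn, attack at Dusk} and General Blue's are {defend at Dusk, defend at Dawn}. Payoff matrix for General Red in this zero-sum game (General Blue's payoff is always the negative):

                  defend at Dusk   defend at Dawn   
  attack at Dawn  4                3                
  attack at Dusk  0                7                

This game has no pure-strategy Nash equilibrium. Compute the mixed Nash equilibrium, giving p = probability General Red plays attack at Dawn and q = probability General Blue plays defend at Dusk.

In a mixed equilibrium General Blue is indifferent between defend at Dusk and defend at Dawn; this condition fixes p.
  General Blue's payoff to defend at Dusk: p·(-4) + (1−p)·0 = -4p
  General Blue's payoff to defend at Dawn: p·(-3) + (1−p)·(-7) = 4p - 7
  -4p = 4p - 7  ⇒  -8p = -7  ⇒  p = 7/8.
For General Red to be willing to mix, General Red must be indifferent between attack at Dawn and attack at Dusk, which pins down General Blue's mix.
  General Red's payoff from attack at Dawn: q·4 + (1−q)·3 = q + 3
  General Red's payoff from attack at Dusk: q·0 + (1−q)·7 = -7q + 7
  q + 3 = -7q + 7  ⇒  8q = 4  ⇒  q = 1/2.

p = 7/8, q = 1/2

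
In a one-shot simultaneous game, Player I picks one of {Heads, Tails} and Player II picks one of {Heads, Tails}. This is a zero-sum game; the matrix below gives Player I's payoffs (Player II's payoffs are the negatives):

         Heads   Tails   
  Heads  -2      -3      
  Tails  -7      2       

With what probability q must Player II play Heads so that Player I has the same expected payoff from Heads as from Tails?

In a mixed equilibrium Player I is indifferent between Heads and Tails; this condition fixes q.
  Player I's expected payoff from Heads: q·(-2) + (1−q)·(-3) = q - 3
  Player I's expected payoff from Tails: q·(-7) + (1−q)·2 = -9q + 2
  q - 3 = -9q + 2  ⇒  10q = 5  ⇒  q = 1/2.

q = 1/2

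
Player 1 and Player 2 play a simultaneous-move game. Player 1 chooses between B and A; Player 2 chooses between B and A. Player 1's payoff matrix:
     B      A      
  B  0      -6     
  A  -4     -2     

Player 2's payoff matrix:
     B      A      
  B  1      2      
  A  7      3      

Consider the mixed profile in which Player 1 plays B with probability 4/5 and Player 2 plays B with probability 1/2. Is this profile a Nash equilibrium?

Check Player 2's indifference given Player 1's mix p = 4/5:
  payoff from B = 11/5; payoff from A = 11/5 — equal.
Check Player 1's indifference given Player 2's mix q = 1/2:
  payoff from B = -3; payoff from A = -3 — equal.
Both players are indifferent, so neither can profitably deviate.

Yes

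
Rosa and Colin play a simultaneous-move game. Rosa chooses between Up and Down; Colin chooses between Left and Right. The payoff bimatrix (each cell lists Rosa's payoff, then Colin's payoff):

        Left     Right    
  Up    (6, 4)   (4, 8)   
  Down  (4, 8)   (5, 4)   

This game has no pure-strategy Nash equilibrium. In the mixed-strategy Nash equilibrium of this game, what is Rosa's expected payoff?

14/3

Rosa's indifference between Up and Down determines Colin's mixing probability q:
  Rosa's payoff from Up: q·6 + (1−q)·4 = 2q + 4
  Rosa's payoff from Down: q·4 + (1−q)·5 = -q + 5
  2q + 4 = -q + 5  ⇒  3q = 1  ⇒  q = 1/3.
At equilibrium Rosa is indifferent across rows, so Rosa's payoff equals the payoff from Up: (1/3)·6 + (2/3)·4 = 14/3.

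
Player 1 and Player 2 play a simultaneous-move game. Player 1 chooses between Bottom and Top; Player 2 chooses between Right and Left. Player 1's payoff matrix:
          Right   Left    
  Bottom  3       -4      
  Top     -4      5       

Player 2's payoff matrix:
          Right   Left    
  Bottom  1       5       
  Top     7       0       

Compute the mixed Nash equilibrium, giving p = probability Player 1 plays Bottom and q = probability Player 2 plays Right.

p = 7/11, q = 9/16

Set Player 2's expected payoff from Right equal to that from Left:
  Player 2's payoff from Right: p·1 + (1−p)·7 = -6p + 7
  Player 2's payoff from Left: p·5 + (1−p)·0 = 5p
  -6p + 7 = 5p  ⇒  -11p = -7  ⇒  p = 7/11.
Player 2's mix must leave Player 1 indifferent between Bottom and Top.
  Player 1's payoff to Bottom: q·3 + (1−q)·(-4) = 7q - 4
  Player 1's payoff to Top: q·(-4) + (1−q)·5 = -9q + 5
  7q - 4 = -9q + 5  ⇒  16q = 9  ⇒  q = 9/16.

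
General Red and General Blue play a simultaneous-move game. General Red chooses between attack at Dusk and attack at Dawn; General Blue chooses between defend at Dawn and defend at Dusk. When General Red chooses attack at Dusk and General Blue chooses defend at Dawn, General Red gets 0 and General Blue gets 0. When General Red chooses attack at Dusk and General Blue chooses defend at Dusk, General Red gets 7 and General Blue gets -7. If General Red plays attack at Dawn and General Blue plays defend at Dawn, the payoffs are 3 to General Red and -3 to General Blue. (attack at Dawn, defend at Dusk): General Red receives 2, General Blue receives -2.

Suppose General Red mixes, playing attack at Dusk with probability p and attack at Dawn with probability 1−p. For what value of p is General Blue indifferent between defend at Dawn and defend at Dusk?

In a mixed equilibrium General Blue is indifferent between defend at Dawn and defend at Dusk; this condition fixes p.
  General Blue's payoff from defend at Dawn: p·0 + (1−p)·(-3) = 3p - 3
  General Blue's payoff from defend at Dusk: p·(-7) + (1−p)·(-2) = -5p - 2
  3p - 3 = -5p - 2  ⇒  8p = 1  ⇒  p = 1/8.

p = 1/8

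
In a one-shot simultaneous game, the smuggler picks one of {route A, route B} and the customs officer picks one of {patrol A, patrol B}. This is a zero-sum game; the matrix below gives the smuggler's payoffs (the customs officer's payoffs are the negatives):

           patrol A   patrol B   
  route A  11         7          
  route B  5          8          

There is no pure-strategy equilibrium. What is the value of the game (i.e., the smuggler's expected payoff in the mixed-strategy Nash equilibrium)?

The smuggler's indifference between route A and route B determines the customs officer's mixing probability q:
  the smuggler's payoff from route A: q·11 + (1−q)·7 = 4q + 7
  the smuggler's payoff from route B: q·5 + (1−q)·8 = -3q + 8
  4q + 7 = -3q + 8  ⇒  7q = 1  ⇒  q = 1/7.
The value is the smuggler's expected payoff against this mix (using route A): (1/7)·11 + (6/7)·7 = 53/7.

v = 53/7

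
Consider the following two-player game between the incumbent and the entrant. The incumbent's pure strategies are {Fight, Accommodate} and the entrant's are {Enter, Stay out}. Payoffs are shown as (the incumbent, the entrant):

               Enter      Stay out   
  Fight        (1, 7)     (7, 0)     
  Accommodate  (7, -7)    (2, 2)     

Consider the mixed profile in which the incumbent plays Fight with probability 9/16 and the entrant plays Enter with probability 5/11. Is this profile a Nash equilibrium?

Check the entrant's indifference given the incumbent's mix p = 9/16:
  payoff from Enter = 7/8; payoff from Stay out = 7/8 — equal.
Check the incumbent's indifference given the entrant's mix q = 5/11:
  payoff from Fight = 47/11; payoff from Accommodate = 47/11 — equal.
Both players are indifferent, so neither can profitably deviate.

Yes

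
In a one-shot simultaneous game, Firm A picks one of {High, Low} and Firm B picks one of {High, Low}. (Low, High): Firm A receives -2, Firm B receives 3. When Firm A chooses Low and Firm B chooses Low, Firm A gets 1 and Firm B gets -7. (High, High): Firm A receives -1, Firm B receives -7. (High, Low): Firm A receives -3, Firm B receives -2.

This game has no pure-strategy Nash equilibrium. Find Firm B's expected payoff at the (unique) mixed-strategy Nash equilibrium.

Set Firm B's expected payoff from High equal to that from Low:
  Firm B's payoff to High: p·(-7) + (1−p)·3 = -10p + 3
  Firm B's payoff to Low: p·(-2) + (1−p)·(-7) = 5p - 7
  -10p + 3 = 5p - 7  ⇒  -15p = -10  ⇒  p = 2/3.
At equilibrium Firm B is indifferent across columns, so Firm B's payoff equals the payoff from High: (2/3)·(-7) + (1/3)·3 = -11/3.

-11/3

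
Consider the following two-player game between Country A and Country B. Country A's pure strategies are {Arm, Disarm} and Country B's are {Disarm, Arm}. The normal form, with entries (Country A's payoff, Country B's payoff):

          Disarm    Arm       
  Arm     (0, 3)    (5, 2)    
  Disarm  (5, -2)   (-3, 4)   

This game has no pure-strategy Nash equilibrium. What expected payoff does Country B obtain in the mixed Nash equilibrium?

16/7

Set Country B's expected payoff from Disarm equal to that from Arm:
  Country B's payoff from Disarm: p·3 + (1−p)·(-2) = 5p - 2
  Country B's payoff from Arm: p·2 + (1−p)·4 = -2p + 4
  5p - 2 = -2p + 4  ⇒  7p = 6  ⇒  p = 6/7.
At equilibrium Country B is indifferent across columns, so Country B's payoff equals the payoff from Disarm: (6/7)·3 + (1/7)·(-2) = 16/7.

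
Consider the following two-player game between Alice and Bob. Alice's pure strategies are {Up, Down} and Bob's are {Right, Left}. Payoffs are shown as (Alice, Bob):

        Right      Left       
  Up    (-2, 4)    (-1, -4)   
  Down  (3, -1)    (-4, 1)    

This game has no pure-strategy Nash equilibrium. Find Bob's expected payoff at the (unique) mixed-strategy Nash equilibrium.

0

In a mixed equilibrium Bob is indifferent between Right and Left; this condition fixes p.
  Bob's expected payoff from Right: p·4 + (1−p)·(-1) = 5p - 1
  Bob's expected payoff from Left: p·(-4) + (1−p)·1 = -5p + 1
  5p - 1 = -5p + 1  ⇒  10p = 2  ⇒  p = 1/5.
At equilibrium Bob is indifferent across columns, so Bob's payoff equals the payoff from Right: (1/5)·4 + (4/5)·(-1) = 0.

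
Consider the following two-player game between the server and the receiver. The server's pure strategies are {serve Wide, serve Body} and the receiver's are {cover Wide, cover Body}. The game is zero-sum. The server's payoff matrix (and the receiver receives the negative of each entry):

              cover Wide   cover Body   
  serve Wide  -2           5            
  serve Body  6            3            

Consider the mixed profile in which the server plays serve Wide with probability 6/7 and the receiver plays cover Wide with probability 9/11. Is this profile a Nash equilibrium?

No

Given the server's mix p = 6/7, the receiver's payoff from cover Wide is 6/7 but from cover Body is -33/7. The receiver strictly prefers cover Wide, so the receiver would not mix.
So the proposed profile is not a Nash equilibrium.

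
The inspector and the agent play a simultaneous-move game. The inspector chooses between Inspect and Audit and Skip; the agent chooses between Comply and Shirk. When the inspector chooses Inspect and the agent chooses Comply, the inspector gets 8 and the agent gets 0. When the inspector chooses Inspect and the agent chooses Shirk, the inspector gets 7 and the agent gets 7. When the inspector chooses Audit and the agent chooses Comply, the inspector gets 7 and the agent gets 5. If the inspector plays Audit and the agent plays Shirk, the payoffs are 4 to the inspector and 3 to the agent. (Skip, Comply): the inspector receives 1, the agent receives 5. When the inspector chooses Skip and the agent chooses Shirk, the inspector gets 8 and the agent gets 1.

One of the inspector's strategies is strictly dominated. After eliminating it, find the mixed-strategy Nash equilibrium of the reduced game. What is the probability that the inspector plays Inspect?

p = 4/11

The inspector's strategy Audit is strictly dominated by Inspect: 8 > 7 and 7 > 4. Eliminate Audit.
The agent's indifference between Comply and Shirk determines the inspector's mixing probability p:
  the agent's payoff to Comply: p·0 + (1−p)·5 = -5p + 5
  the agent's payoff to Shirk: p·7 + (1−p)·1 = 6p + 1
  -5p + 5 = 6p + 1  ⇒  -11p = -4  ⇒  p = 4/11.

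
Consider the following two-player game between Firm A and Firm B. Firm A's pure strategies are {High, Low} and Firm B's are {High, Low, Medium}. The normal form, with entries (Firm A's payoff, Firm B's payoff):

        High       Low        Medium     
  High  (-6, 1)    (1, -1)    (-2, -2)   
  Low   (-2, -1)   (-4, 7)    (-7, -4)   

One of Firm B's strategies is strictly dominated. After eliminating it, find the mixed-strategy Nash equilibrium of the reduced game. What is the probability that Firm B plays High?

q = 5/9

Firm B's strategy Medium is strictly dominated by High: 1 > -2 and -1 > -4. Eliminate Medium.
Set Firm A's expected payoff from High equal to that from Low:
  Firm A's payoff from High: q·(-6) + (1−q)·1 = -7q + 1
  Firm A's payoff from Low: q·(-2) + (1−q)·(-4) = 2q - 4
  -7q + 1 = 2q - 4  ⇒  -9q = -5  ⇒  q = 5/9.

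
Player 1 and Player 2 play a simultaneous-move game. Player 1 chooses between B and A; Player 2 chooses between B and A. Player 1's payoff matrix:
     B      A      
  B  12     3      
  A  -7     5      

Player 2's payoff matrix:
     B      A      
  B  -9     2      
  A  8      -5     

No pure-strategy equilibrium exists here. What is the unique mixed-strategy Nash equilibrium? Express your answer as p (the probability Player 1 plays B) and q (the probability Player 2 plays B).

p = 13/24, q = 2/21

For Player 2 to be willing to mix, Player 2 must be indifferent between B and A, which pins down Player 1's mix.
  Player 2's payoff to B: p·(-9) + (1−p)·8 = -17p + 8
  Player 2's payoff to A: p·2 + (1−p)·(-5) = 7p - 5
  -17p + 8 = 7p - 5  ⇒  -24p = -13  ⇒  p = 13/24.
In a mixed equilibrium Player 1 is indifferent between B and A; this condition fixes q.
  Player 1's payoff from B: q·12 + (1−q)·3 = 9q + 3
  Player 1's payoff from A: q·(-7) + (1−q)·5 = -12q + 5
  9q + 3 = -12q + 5  ⇒  21q = 2  ⇒  q = 2/21.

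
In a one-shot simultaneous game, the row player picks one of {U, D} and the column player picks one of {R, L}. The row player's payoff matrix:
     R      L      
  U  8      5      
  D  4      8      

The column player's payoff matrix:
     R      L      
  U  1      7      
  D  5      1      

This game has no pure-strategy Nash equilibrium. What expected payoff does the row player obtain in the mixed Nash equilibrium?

For the row player to be willing to mix, the row player must be indifferent between U and D, which pins down the column player's mix.
  the row player's payoff from U: q·8 + (1−q)·5 = 3q + 5
  the row player's payoff from D: q·4 + (1−q)·8 = -4q + 8
  3q + 5 = -4q + 8  ⇒  7q = 3  ⇒  q = 3/7.
At equilibrium the row player is indifferent across rows, so the row player's payoff equals the payoff from U: (3/7)·8 + (4/7)·5 = 44/7.

44/7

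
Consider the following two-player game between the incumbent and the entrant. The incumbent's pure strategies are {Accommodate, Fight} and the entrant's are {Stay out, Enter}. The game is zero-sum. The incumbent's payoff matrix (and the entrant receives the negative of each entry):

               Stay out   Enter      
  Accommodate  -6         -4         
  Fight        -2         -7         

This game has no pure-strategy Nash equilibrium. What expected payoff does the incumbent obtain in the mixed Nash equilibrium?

For the incumbent to be willing to mix, the incumbent must be indifferent between Accommodate and Fight, which pins down the entrant's mix.
  the incumbent's payoff from Accommodate: q·(-6) + (1−q)·(-4) = -2q - 4
  the incumbent's payoff from Fight: q·(-2) + (1−q)·(-7) = 5q - 7
  -2q - 4 = 5q - 7  ⇒  -7q = -3  ⇒  q = 3/7.
At equilibrium the incumbent is indifferent across rows, so the incumbent's payoff equals the payoff from Accommodate: (3/7)·(-6) + (4/7)·(-4) = -34/7.

-34/7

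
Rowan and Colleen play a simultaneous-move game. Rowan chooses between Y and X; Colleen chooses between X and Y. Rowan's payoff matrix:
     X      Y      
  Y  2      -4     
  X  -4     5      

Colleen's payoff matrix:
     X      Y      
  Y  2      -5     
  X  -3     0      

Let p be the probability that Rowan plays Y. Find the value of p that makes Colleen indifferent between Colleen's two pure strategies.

Colleen's indifference between X and Y determines Rowan's mixing probability p:
  Colleen's expected payoff from X: p·2 + (1−p)·(-3) = 5p - 3
  Colleen's expected payoff from Y: p·(-5) + (1−p)·0 = -5p
  5p - 3 = -5p  ⇒  10p = 3  ⇒  p = 3/10.

p = 3/10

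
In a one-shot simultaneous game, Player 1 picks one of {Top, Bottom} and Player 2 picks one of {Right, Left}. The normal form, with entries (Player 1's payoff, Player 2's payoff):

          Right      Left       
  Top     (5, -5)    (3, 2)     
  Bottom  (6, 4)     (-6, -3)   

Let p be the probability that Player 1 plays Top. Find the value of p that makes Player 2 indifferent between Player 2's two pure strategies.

Player 1's mix must leave Player 2 indifferent between Right and Left.
  Player 2's expected payoff from Right: p·(-5) + (1−p)·4 = -9p + 4
  Player 2's expected payoff from Left: p·2 + (1−p)·(-3) = 5p - 3
  -9p + 4 = 5p - 3  ⇒  -14p = -7  ⇒  p = 1/2.

p = 1/2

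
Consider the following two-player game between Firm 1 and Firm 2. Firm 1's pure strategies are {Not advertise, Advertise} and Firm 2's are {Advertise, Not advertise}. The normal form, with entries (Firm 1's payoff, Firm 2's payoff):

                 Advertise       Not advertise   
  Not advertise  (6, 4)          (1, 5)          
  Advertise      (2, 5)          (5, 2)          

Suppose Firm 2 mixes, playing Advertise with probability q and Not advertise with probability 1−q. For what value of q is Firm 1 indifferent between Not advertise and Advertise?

q = 1/2

Set Firm 1's expected payoff from Not advertise equal to that from Advertise:
  Firm 1's payoff to Not advertise: q·6 + (1−q)·1 = 5q + 1
  Firm 1's payoff to Advertise: q·2 + (1−q)·5 = -3q + 5
  5q + 1 = -3q + 5  ⇒  8q = 4  ⇒  q = 1/2.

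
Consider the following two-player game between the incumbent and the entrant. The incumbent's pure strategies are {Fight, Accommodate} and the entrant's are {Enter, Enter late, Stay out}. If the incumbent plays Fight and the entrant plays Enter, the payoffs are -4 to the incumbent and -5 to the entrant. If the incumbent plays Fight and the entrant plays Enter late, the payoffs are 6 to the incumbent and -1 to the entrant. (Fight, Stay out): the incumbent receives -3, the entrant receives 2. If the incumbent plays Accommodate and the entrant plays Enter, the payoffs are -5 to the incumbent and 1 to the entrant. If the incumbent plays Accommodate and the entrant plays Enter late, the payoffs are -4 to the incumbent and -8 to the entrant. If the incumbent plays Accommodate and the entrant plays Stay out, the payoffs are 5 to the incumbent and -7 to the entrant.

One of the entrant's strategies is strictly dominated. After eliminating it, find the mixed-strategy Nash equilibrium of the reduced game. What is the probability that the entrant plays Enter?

q = 8/9

The entrant's strategy Enter late is strictly dominated by Stay out: 2 > -1 and -7 > -8. Eliminate Enter late.
The incumbent's indifference between Fight and Accommodate determines the entrant's mixing probability q:
  the incumbent's expected payoff from Fight: q·(-4) + (1−q)·(-3) = -q - 3
  the incumbent's expected payoff from Accommodate: q·(-5) + (1−q)·5 = -10q + 5
  -q - 3 = -10q + 5  ⇒  9q = 8  ⇒  q = 8/9.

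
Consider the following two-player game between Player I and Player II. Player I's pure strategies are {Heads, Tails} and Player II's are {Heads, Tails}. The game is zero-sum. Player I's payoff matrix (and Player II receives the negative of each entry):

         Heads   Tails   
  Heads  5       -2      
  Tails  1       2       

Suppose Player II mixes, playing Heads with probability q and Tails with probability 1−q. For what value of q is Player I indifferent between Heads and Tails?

q = 1/2

For Player I to be willing to mix, Player I must be indifferent between Heads and Tails, which pins down Player II's mix.
  Player I's expected payoff from Heads: q·5 + (1−q)·(-2) = 7q - 2
  Player I's expected payoff from Tails: q·1 + (1−q)·2 = -q + 2
  7q - 2 = -q + 2  ⇒  8q = 4  ⇒  q = 1/2.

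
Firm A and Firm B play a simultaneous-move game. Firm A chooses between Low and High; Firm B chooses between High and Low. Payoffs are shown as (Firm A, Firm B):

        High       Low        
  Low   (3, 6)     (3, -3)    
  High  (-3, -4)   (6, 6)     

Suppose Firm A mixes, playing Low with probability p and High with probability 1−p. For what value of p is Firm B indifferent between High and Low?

In a mixed equilibrium Firm B is indifferent between High and Low; this condition fixes p.
  Firm B's payoff from High: p·6 + (1−p)·(-4) = 10p - 4
  Firm B's payoff from Low: p·(-3) + (1−p)·6 = -9p + 6
  10p - 4 = -9p + 6  ⇒  19p = 10  ⇒  p = 10/19.

p = 10/19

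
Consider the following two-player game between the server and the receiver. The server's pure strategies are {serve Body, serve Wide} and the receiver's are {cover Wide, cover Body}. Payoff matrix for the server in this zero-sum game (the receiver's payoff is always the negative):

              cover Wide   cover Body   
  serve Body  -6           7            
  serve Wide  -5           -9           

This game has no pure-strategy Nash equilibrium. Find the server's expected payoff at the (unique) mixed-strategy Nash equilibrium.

The server's indifference between serve Body and serve Wide determines the receiver's mixing probability q:
  the server's payoff to serve Body: q·(-6) + (1−q)·7 = -13q + 7
  the server's payoff to serve Wide: q·(-5) + (1−q)·(-9) = 4q - 9
  -13q + 7 = 4q - 9  ⇒  -17q = -16  ⇒  q = 16/17.
At equilibrium the server is indifferent across rows, so the server's payoff equals the payoff from serve Body: (16/17)·(-6) + (1/17)·7 = -89/17.

-89/17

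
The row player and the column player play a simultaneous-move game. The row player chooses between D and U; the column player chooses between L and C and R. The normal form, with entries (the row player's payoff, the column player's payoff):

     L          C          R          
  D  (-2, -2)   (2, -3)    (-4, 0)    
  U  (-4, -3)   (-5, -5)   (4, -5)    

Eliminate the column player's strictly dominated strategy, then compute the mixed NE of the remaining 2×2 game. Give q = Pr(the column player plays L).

The column player's strategy C is strictly dominated by L: -2 > -3 and -3 > -5. Eliminate C.
The column player's mix must leave the row player indifferent between D and U.
  the row player's payoff from D: q·(-2) + (1−q)·(-4) = 2q - 4
  the row player's payoff from U: q·(-4) + (1−q)·4 = -8q + 4
  2q - 4 = -8q + 4  ⇒  10q = 8  ⇒  q = 4/5.

q = 4/5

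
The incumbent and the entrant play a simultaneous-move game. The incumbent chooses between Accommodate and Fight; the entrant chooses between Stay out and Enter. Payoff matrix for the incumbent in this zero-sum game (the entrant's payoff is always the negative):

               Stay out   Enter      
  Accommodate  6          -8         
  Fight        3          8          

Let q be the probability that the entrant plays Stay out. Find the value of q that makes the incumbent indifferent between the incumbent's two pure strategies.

The entrant's mix must leave the incumbent indifferent between Accommodate and Fight.
  the incumbent's payoff to Accommodate: q·6 + (1−q)·(-8) = 14q - 8
  the incumbent's payoff to Fight: q·3 + (1−q)·8 = -5q + 8
  14q - 8 = -5q + 8  ⇒  19q = 16  ⇒  q = 16/19.

q = 16/19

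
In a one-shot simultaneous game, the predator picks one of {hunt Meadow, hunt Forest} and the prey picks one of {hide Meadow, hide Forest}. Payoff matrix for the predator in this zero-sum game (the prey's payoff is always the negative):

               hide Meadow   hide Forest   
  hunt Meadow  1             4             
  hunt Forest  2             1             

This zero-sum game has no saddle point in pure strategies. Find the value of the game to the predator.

Set the predator's expected payoff from hunt Meadow equal to that from hunt Forest:
  the predator's expected payoff from hunt Meadow: q·1 + (1−q)·4 = -3q + 4
  the predator's expected payoff from hunt Forest: q·2 + (1−q)·1 = q + 1
  -3q + 4 = q + 1  ⇒  -4q = -3  ⇒  q = 3/4.
The value is the predator's expected payoff against this mix (using hunt Meadow): (3/4)·1 + (1/4)·4 = 7/4.

v = 7/4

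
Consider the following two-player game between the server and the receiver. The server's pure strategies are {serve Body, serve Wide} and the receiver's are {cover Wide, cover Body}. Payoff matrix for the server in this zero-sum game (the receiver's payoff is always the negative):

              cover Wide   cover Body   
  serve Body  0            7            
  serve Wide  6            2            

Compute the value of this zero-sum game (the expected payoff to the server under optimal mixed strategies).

v = 42/11

The receiver's mix must leave the server indifferent between serve Body and serve Wide.
  the server's payoff to serve Body: q·0 + (1−q)·7 = -7q + 7
  the server's payoff to serve Wide: q·6 + (1−q)·2 = 4q + 2
  -7q + 7 = 4q + 2  ⇒  -11q = -5  ⇒  q = 5/11.
The value is the server's expected payoff against this mix (using serve Body): (5/11)·0 + (6/11)·7 = 42/11.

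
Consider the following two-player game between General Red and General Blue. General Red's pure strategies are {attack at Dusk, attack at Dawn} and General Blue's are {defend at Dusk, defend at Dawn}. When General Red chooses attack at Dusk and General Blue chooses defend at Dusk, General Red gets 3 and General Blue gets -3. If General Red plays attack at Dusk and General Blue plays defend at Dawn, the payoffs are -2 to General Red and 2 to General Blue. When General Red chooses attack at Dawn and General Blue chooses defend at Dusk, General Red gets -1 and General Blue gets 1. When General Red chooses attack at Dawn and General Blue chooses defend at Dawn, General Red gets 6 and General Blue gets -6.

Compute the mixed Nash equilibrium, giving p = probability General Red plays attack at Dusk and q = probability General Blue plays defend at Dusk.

In a mixed equilibrium General Blue is indifferent between defend at Dusk and defend at Dawn; this condition fixes p.
  General Blue's payoff from defend at Dusk: p·(-3) + (1−p)·1 = -4p + 1
  General Blue's payoff from defend at Dawn: p·2 + (1−p)·(-6) = 8p - 6
  -4p + 1 = 8p - 6  ⇒  -12p = -7  ⇒  p = 7/12.
General Blue's mix must leave General Red indifferent between attack at Dusk and attack at Dawn.
  General Red's expected payoff from attack at Dusk: q·3 + (1−q)·(-2) = 5q - 2
  General Red's expected payoff from attack at Dawn: q·(-1) + (1−q)·6 = -7q + 6
  5q - 2 = -7q + 6  ⇒  12q = 8  ⇒  q = 2/3.

p = 7/12, q = 2/3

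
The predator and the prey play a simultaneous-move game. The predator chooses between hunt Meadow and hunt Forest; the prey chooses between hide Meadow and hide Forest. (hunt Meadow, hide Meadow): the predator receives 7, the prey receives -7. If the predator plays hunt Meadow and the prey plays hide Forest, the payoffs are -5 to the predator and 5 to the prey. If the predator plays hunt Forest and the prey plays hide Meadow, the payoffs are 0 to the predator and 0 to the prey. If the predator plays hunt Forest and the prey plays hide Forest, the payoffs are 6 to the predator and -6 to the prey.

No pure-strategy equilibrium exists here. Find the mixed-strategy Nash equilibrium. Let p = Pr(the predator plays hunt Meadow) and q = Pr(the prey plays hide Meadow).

Set the prey's expected payoff from hide Meadow equal to that from hide Forest:
  the prey's payoff from hide Meadow: p·(-7) + (1−p)·0 = -7p
  the prey's payoff from hide Forest: p·5 + (1−p)·(-6) = 11p - 6
  -7p = 11p - 6  ⇒  -18p = -6  ⇒  p = 1/3.
For the predator to be willing to mix, the predator must be indifferent between hunt Meadow and hunt Forest, which pins down the prey's mix.
  the predator's payoff from hunt Meadow: q·7 + (1−q)·(-5) = 12q - 5
  the predator's payoff from hunt Forest: q·0 + (1−q)·6 = -6q + 6
  12q - 5 = -6q + 6  ⇒  18q = 11  ⇒  q = 11/18.

p = 1/3, q = 11/18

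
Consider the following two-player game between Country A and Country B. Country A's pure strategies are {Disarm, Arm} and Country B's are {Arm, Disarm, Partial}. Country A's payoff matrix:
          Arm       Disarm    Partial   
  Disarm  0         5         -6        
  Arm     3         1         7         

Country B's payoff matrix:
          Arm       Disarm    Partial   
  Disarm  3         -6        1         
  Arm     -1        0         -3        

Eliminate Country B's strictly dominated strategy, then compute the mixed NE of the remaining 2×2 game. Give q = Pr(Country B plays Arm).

q = 4/7

Country B's strategy Partial is strictly dominated by Arm: 3 > 1 and -1 > -3. Eliminate Partial.
Set Country A's expected payoff from Disarm equal to that from Arm:
  Country A's payoff from Disarm: q·0 + (1−q)·5 = -5q + 5
  Country A's payoff from Arm: q·3 + (1−q)·1 = 2q + 1
  -5q + 5 = 2q + 1  ⇒  -7q = -4  ⇒  q = 4/7.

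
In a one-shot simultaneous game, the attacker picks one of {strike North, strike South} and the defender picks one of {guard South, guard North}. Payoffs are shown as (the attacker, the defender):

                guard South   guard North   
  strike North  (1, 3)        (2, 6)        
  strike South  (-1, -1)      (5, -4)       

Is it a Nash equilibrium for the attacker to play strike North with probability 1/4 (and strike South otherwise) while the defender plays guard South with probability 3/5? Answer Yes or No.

No

Given the attacker's mix p = 1/4, the defender's payoff from guard South is 0 but from guard North is -3/2. The defender strictly prefers guard South, so the defender would not mix.
So the proposed profile is not a Nash equilibrium.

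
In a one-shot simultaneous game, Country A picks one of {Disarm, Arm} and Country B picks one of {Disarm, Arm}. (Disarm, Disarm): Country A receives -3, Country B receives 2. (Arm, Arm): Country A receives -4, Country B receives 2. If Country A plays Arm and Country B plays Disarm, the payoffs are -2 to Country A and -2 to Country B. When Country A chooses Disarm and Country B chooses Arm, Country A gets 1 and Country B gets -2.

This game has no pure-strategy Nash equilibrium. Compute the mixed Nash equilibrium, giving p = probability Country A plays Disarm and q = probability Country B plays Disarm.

p = 1/2, q = 5/6

Country B's indifference between Disarm and Arm determines Country A's mixing probability p:
  Country B's payoff to Disarm: p·2 + (1−p)·(-2) = 4p - 2
  Country B's payoff to Arm: p·(-2) + (1−p)·2 = -4p + 2
  4p - 2 = -4p + 2  ⇒  8p = 4  ⇒  p = 1/2.
For Country A to be willing to mix, Country A must be indifferent between Disarm and Arm, which pins down Country B's mix.
  Country A's payoff from Disarm: q·(-3) + (1−q)·1 = -4q + 1
  Country A's payoff from Arm: q·(-2) + (1−q)·(-4) = 2q - 4
  -4q + 1 = 2q - 4  ⇒  -6q = -5  ⇒  q = 5/6.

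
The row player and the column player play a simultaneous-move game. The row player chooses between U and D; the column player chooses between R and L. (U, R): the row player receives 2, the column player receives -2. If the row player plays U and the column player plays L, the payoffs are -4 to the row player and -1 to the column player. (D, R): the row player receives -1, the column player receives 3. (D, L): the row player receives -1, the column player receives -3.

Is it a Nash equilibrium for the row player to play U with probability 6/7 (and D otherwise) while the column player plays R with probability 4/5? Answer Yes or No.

No

Given the column player's mix q = 4/5, the row player's payoff from U is 4/5 but from D is -1. The row player strictly prefers U, so the row player would not mix.
So the proposed profile is not a Nash equilibrium.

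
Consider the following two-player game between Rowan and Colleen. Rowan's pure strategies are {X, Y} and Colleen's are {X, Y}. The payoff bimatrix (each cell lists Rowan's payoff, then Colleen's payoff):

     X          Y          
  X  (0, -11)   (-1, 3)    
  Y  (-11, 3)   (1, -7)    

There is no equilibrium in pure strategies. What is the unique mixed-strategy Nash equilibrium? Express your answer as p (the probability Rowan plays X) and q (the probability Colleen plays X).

p = 5/12, q = 2/13

Rowan's mix must leave Colleen indifferent between X and Y.
  Colleen's payoff to X: p·(-11) + (1−p)·3 = -14p + 3
  Colleen's payoff to Y: p·3 + (1−p)·(-7) = 10p - 7
  -14p + 3 = 10p - 7  ⇒  -24p = -10  ⇒  p = 5/12.
For Rowan to be willing to mix, Rowan must be indifferent between X and Y, which pins down Colleen's mix.
  Rowan's expected payoff from X: q·0 + (1−q)·(-1) = q - 1
  Rowan's expected payoff from Y: q·(-11) + (1−q)·1 = -12q + 1
  q - 1 = -12q + 1  ⇒  13q = 2  ⇒  q = 2/13.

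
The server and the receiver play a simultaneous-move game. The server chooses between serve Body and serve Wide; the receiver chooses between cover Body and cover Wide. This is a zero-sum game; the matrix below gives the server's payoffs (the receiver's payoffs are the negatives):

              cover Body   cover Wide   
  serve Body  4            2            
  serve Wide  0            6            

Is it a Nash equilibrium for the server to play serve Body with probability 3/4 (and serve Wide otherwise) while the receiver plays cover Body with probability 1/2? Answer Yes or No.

Check the receiver's indifference given the server's mix p = 3/4:
  payoff from cover Body = -3; payoff from cover Wide = -3 — equal.
Check the server's indifference given the receiver's mix q = 1/2:
  payoff from serve Body = 3; payoff from serve Wide = 3 — equal.
Both players are indifferent, so neither can profitably deviate.

Yes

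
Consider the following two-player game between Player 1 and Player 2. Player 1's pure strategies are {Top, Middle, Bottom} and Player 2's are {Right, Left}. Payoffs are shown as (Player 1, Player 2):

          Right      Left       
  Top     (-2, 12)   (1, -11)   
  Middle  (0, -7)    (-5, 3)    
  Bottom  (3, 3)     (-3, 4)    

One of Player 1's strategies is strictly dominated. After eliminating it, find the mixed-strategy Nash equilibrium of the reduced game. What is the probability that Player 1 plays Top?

Player 1's strategy Middle is strictly dominated by Bottom: 3 > 0 and -3 > -5. Eliminate Middle.
For Player 2 to be willing to mix, Player 2 must be indifferent between Right and Left, which pins down Player 1's mix.
  Player 2's payoff from Right: p·12 + (1−p)·3 = 9p + 3
  Player 2's payoff from Left: p·(-11) + (1−p)·4 = -15p + 4
  9p + 3 = -15p + 4  ⇒  24p = 1  ⇒  p = 1/24.

p = 1/24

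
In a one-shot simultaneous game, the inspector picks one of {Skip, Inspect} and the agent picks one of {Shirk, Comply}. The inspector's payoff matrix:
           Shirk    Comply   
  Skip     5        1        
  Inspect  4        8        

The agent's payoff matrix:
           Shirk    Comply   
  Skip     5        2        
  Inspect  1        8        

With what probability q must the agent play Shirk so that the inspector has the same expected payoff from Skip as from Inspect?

In a mixed equilibrium the inspector is indifferent between Skip and Inspect; this condition fixes q.
  the inspector's payoff to Skip: q·5 + (1−q)·1 = 4q + 1
  the inspector's payoff to Inspect: q·4 + (1−q)·8 = -4q + 8
  4q + 1 = -4q + 8  ⇒  8q = 7  ⇒  q = 7/8.

q = 7/8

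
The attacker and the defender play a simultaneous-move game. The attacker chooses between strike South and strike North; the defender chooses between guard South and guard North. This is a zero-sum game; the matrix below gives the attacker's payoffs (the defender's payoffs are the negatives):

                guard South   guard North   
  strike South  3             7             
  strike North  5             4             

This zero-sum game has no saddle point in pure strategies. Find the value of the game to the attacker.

v = 23/5

The attacker's indifference between strike South and strike North determines the defender's mixing probability q:
  the attacker's payoff to strike South: q·3 + (1−q)·7 = -4q + 7
  the attacker's payoff to strike North: q·5 + (1−q)·4 = q + 4
  -4q + 7 = q + 4  ⇒  -5q = -3  ⇒  q = 3/5.
The value is the attacker's expected payoff against this mix (using strike South): (3/5)·3 + (2/5)·7 = 23/5.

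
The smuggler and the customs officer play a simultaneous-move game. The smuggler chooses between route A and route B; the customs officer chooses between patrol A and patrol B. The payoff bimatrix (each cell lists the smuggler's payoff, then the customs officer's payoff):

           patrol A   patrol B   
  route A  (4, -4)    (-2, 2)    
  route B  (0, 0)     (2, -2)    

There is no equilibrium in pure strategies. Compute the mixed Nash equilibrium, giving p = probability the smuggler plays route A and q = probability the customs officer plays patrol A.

In a mixed equilibrium the customs officer is indifferent between patrol A and patrol B; this condition fixes p.
  the customs officer's payoff from patrol A: p·(-4) + (1−p)·0 = -4p
  the customs officer's payoff from patrol B: p·2 + (1−p)·(-2) = 4p - 2
  -4p = 4p - 2  ⇒  -8p = -2  ⇒  p = 1/4.
In a mixed equilibrium the smuggler is indifferent between route A and route B; this condition fixes q.
  the smuggler's expected payoff from route A: q·4 + (1−q)·(-2) = 6q - 2
  the smuggler's expected payoff from route B: q·0 + (1−q)·2 = -2q + 2
  6q - 2 = -2q + 2  ⇒  8q = 4  ⇒  q = 1/2.

p = 1/4, q = 1/2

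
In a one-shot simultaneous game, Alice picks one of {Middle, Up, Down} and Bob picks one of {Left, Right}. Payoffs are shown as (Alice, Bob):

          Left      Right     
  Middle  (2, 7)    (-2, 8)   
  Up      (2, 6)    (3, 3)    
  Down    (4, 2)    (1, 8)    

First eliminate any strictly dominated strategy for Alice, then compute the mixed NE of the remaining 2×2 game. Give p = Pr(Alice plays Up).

p = 2/3

Alice's strategy Middle is strictly dominated by Down: 4 > 2 and 1 > -2. Eliminate Middle.
For Bob to be willing to mix, Bob must be indifferent between Left and Right, which pins down Alice's mix.
  Bob's payoff to Left: p·6 + (1−p)·2 = 4p + 2
  Bob's payoff to Right: p·3 + (1−p)·8 = -5p + 8
  4p + 2 = -5p + 8  ⇒  9p = 6  ⇒  p = 2/3.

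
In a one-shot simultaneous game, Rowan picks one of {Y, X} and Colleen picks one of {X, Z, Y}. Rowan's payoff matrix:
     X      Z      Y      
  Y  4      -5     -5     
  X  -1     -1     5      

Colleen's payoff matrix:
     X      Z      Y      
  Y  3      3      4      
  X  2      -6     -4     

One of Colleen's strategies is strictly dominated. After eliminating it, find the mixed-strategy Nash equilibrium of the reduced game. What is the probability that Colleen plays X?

Colleen's strategy Z is strictly dominated by Y: 4 > 3 and -4 > -6. Eliminate Z.
Rowan's indifference between Y and X determines Colleen's mixing probability q:
  Rowan's payoff from Y: q·4 + (1−q)·(-5) = 9q - 5
  Rowan's payoff from X: q·(-1) + (1−q)·5 = -6q + 5
  9q - 5 = -6q + 5  ⇒  15q = 10  ⇒  q = 2/3.

q = 2/3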